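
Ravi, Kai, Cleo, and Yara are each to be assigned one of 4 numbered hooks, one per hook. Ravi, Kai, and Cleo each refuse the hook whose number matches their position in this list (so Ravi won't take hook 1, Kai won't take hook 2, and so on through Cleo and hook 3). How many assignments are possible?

Let Aᵢ (for i ∈ {1, 2, 3}) be the placements that put person i in their forbidden hook. Any j of these fix j positions, leaving (4−j)! ways to fill the rest, and there are C(3,j) ways to pick which j.
By inclusion–exclusion, the number of valid placements is Σ_{j=0}^{3} (−1)^j C(3,j)·(4−j)!.
Computing: 24 − 18 + 6 − 1 = 11.

11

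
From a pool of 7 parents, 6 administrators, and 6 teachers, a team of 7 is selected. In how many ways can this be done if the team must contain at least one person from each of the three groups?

46165

Total 7-person selections from all 19: C(19,7) = 50388.
Selections missing a whole group: no parents → C(12,7) = 792; no administrators → C(13,7) = 1716; no teachers → C(13,7) = 1716.
Add back selections omitting two groups (i.e. drawn from a single group): C(7,7) + C(6,7) + C(6,7) = 1.
By inclusion–exclusion: 50388 − 4224 + 1 = 46165.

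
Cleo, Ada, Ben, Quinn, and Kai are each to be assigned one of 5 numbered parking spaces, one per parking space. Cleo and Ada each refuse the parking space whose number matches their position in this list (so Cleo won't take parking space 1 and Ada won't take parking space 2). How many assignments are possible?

78

Let Aᵢ (for i ∈ {1, 2}) be the placements that put person i in their forbidden parking space. Any j of these fix j positions, leaving (5−j)! ways to fill the rest, and there are C(2,j) ways to pick which j.
By inclusion–exclusion, the number of valid placements is Σ_{j=0}^{2} (−1)^j C(2,j)·(5−j)!.
Computing: 120 − 48 + 6 = 78.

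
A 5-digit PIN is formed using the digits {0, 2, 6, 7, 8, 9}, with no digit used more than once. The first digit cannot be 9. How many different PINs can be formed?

The first digit has 6−1 = 5 choices (anything except 9).
The remaining 4 digits are filled from the other 5 symbols without repetition: 5 × 4 × 3 × 2 = 120.
Total: 5 × 120 = 600.

600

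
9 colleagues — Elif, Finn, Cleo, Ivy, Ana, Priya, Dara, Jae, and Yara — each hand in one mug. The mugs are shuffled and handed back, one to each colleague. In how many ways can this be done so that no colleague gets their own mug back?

Let Aᵢ be the assignments in which colleague i gets their own mug. We want the size of the complement of A₁∪…∪A_9.
By inclusion–exclusion this is Σ_{j=0}^{9} (−1)^j C(9,j)·(9−j)!.
Computing: 362880 − 362880 + 181440 − 60480 + 15120 − 3024 + 504 − 72 + 9 − 1 = 133496.

133496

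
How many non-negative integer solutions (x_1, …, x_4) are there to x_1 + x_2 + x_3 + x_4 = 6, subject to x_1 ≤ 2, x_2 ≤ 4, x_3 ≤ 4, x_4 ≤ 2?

37

Without the upper bounds there are C(9,3) = 84 ways to split 6 among 4 variables.
Subtract solutions that violate a single cap (substitute x_i' = x_i − (cap_i+1)): x_1 ≥ 3 gives C(6,3) = 20; x_2 ≥ 5 gives C(4,3) = 4; x_3 ≥ 5 gives C(4,3) = 4; x_4 ≥ 3 gives C(6,3) = 20. Together 48.
Add back pairs where two caps are both exceeded: 0 + 0 + 1 + 0 + 0 + 0 = 1.
By inclusion–exclusion the count is 84 − 48 + 1 = 37.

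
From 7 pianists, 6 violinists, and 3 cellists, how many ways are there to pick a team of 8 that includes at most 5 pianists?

12609

Split by how many pianists are chosen (0 through 5).
Sum: C(7,0)·C(9,8) + C(7,1)·C(9,7) + C(7,2)·C(9,6) + C(7,3)·C(9,5) + C(7,4)·C(9,4) + C(7,5)·C(9,3) = 9 + 252 + 1764 + 4410 + 4410 + 1764 = 12609.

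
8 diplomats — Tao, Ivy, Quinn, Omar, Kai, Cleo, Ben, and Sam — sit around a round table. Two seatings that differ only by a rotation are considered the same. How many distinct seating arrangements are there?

Around a circle, 8 distinct people have 8!/8 = (7)! = 5040 rotationally distinct seatings.

5040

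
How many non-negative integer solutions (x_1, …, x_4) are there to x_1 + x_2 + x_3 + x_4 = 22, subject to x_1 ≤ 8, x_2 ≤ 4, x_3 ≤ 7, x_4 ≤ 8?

By stars and bars, unrestricted non-negative solutions to x_1+…+x_4 = 22 number C(22+3,3) = 2300.
Subtract solutions that violate a single cap (substitute x_i' = x_i − (cap_i+1)): x_1 ≥ 9 gives C(16,3) = 560; x_2 ≥ 5 gives C(20,3) = 1140; x_3 ≥ 8 gives C(17,3) = 680; x_4 ≥ 9 gives C(16,3) = 560. Together 2940.
Add back pairs where two caps are both exceeded: 165 + 56 + 35 + 220 + 165 + 56 = 697.
Subtract triples: 1 + 0 + 0 + 1 = 2.
By inclusion–exclusion the count is 2300 − 2940 + 697 − 2 = 55.

55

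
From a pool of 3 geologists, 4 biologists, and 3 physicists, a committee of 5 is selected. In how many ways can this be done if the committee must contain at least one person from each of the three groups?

Unrestricted: C(10,5) = 252 ways to pick any 5 of the 10.
Subtract selections that omit an entire group: no geologists → C(7,5) = 21; no biologists → C(6,5) = 6; no physicists → C(7,5) = 21.
Add back selections omitting two groups (i.e. drawn from a single group): C(3,5) + C(4,5) + C(3,5) = 0.
By inclusion–exclusion: 252 − 48 + 0 = 204.

204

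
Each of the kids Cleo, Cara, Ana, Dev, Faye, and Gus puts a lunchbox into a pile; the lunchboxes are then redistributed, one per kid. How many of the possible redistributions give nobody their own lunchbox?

Count assignments avoiding every fixed point. For any j of the 6 kids fixed to their own lunchbox, the other 6−j can be arranged in (6−j)! ways.
By inclusion–exclusion this is Σ_{j=0}^{6} (−1)^j C(6,j)·(6−j)!.
Computing: 720 − 720 + 360 − 120 + 30 − 6 + 1 = 265.

265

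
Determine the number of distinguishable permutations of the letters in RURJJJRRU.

The 9 letters of RURJJJRRU have repeats: J appearing 3 times, R appearing 4 times, and U appearing twice.
So there are 9! / (4!·3!·2!) = 1260 distinguishable arrangements.

1260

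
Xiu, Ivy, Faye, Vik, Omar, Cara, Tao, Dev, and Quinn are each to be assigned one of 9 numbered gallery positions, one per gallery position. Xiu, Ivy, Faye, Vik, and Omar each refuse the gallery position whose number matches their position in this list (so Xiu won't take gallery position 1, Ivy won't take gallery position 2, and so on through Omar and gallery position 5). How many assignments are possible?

205056

Let Aᵢ (for 1 ≤ i ≤ 5) be the placements that put person i in their forbidden gallery position. Any j of these fix j positions, leaving (9−j)! ways to fill the rest, and there are C(5,j) ways to pick which j.
By inclusion–exclusion, the number of valid placements is Σ_{j=0}^{5} (−1)^j C(5,j)·(9−j)!.
Computing: 362880 − 201600 + 50400 − 7200 + 600 − 24 = 205056.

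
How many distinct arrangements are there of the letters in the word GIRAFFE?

GIRAFFE has 7 letters with F appearing twice.
Dividing 7! = 5040 by 2! = 2 for the repeated letters gives 2520.

2520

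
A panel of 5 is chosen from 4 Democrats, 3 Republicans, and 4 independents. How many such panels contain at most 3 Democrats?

Split by how many Democrats are chosen (0 through 3).
Sum: C(4,0)·C(7,5) + C(4,1)·C(7,4) + C(4,2)·C(7,3) + C(4,3)·C(7,2) = 21 + 140 + 210 + 84 = 455.

455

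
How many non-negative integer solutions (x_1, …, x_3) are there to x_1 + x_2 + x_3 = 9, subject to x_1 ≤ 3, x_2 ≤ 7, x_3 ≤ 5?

By stars and bars, unrestricted non-negative solutions to x_1+…+x_3 = 9 number C(9+2,2) = 55.
Subtract solutions that violate a single cap (substitute x_i' = x_i − (cap_i+1)): x_1 ≥ 4 gives C(7,2) = 21; x_2 ≥ 8 gives C(3,2) = 3; x_3 ≥ 6 gives C(5,2) = 10. Together 34.
No two caps can be exceeded simultaneously, so the pair terms are all 0.
By inclusion–exclusion the count is 55 − 34 + 0 = 21.

21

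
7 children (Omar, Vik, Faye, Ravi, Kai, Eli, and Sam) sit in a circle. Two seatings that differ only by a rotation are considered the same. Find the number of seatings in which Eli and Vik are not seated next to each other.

All circular seatings of 7 people number (6)! = 720.
Seatings with Eli beside Vik: treat them as a block with 2 internal orders, giving 2 × (5)! = 240.
Subtracting, 720 − 240 = 480.

480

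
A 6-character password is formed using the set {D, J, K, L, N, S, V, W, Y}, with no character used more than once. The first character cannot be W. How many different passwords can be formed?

The first character has 9−1 = 8 choices (anything except W).
The remaining 5 characters are filled from the other 8 symbols without repetition: 8 × 7 × 6 × 5 × 4 = 6720.
Total: 8 × 6720 = 53760.

53760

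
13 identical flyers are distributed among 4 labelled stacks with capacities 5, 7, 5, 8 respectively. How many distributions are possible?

By stars and bars, unrestricted non-negative solutions to x_1+…+x_4 = 13 number C(13+3,3) = 560.
Subtract solutions that violate a single cap (substitute x_i' = x_i − (cap_i+1)): x_1 ≥ 6 gives C(10,3) = 120; x_2 ≥ 8 gives C(8,3) = 56; x_3 ≥ 6 gives C(10,3) = 120; x_4 ≥ 9 gives C(7,3) = 35. Together 331.
Add back pairs where two caps are both exceeded: 0 + 4 + 0 + 0 + 0 + 0 = 4.
By inclusion–exclusion the count is 560 − 331 + 4 = 233.

233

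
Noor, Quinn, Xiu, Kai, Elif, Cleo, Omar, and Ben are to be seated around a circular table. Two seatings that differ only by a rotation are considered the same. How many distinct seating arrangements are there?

Fix one person's seat to break rotational symmetry; the remaining 7 people can be arranged in (7)! = 5040 ways.

5040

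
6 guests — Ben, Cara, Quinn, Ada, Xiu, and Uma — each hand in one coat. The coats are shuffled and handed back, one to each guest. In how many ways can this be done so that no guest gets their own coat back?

265

Count assignments avoiding every fixed point. For any j of the 6 guests fixed to their own coat, the other 6−j can be arranged in (6−j)! ways.
By inclusion–exclusion this is Σ_{j=0}^{6} (−1)^j C(6,j)·(6−j)!.
Computing: 720 − 720 + 360 − 120 + 30 − 6 + 1 = 265.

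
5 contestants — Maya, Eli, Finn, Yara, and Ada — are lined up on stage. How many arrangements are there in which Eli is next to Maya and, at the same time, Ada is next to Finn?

24

Treat {Eli,Maya} as one block (2 orders) and {Ada,Finn} as another (2 orders).
That leaves 3 units to arrange: 2 × 2 × 3! = 4 × 6 = 24.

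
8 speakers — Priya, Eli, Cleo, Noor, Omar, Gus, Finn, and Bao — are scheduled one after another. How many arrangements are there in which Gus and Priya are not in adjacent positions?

30240

There are 8! = 40320 arrangements in all. If Gus and Priya are adjacent, merging them into one block gives 2·(7)! = 10080 arrangements.
Complementary counting: 40320 − 10080 = 30240.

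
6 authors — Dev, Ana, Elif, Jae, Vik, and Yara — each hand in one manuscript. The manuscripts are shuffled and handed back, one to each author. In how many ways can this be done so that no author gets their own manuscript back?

Let Aᵢ be the assignments in which author i gets their own manuscript. We want the size of the complement of A₁∪…∪A_6.
By inclusion–exclusion this is Σ_{j=0}^{6} (−1)^j C(6,j)·(6−j)!.
Computing: 720 − 720 + 360 − 120 + 30 − 6 + 1 = 265.

265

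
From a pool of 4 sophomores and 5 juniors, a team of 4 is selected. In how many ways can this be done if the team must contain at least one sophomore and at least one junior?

120

With no constraint there are C(9,4) = 126 possible selections.
Selections missing a whole group: no sophomores → C(5,4) = 5; no juniors → C(4,4) = 1.
Both groups omitted at once is impossible, so 126 − 6 = 120.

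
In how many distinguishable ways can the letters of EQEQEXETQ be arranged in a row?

EQEQEXETQ has 9 letters with E appearing 4 times and Q appearing 3 times.
The number of distinct arrangements is 9!/(4!·3!) = 362880/144 = 2520.

2520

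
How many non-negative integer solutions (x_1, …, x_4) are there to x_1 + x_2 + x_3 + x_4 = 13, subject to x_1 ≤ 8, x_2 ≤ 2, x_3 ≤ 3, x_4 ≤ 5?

42

Ignoring the caps, the number of non-negative solutions to x_1+…+x_4 = 13 is C(16,3) = 560.
Subtract solutions that violate a single cap (substitute x_i' = x_i − (cap_i+1)): x_1 ≥ 9 gives C(7,3) = 35; x_2 ≥ 3 gives C(13,3) = 286; x_3 ≥ 4 gives C(12,3) = 220; x_4 ≥ 6 gives C(10,3) = 120. Together 661.
Add back pairs where two caps are both exceeded: 4 + 1 + 0 + 84 + 35 + 20 = 144.
Subtract triples: 0 + 0 + 0 + 1 = 1.
By inclusion–exclusion the count is 560 − 661 + 144 − 1 = 42.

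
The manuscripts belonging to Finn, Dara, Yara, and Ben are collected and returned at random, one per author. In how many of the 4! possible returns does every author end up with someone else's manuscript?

9

Let Aᵢ be the assignments in which author i gets their own manuscript. We want the size of the complement of A₁∪…∪A_4.
By inclusion–exclusion this is Σ_{j=0}^{4} (−1)^j C(4,j)·(4−j)!.
Computing: 24 − 24 + 12 − 4 + 1 = 9.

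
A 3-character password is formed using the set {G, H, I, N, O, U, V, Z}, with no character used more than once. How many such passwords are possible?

This is a permutation of 3 out of 8: P(8,3) = 8!/5!.
8 × 7 × 6 = 336.

336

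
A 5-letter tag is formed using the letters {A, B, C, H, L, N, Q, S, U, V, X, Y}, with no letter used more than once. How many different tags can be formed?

95040

Choose and order 5 of the 12 symbols: the first letter has 12 options, the next 11, and so on down to 8.
12 × 11 × 10 × 9 × 8 = 95040.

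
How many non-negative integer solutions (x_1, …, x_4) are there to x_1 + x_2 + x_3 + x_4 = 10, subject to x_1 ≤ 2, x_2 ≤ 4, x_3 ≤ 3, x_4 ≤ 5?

30

Ignoring the caps, the number of non-negative solutions to x_1+…+x_4 = 10 is C(13,3) = 286.
Subtract solutions that violate a single cap (substitute x_i' = x_i − (cap_i+1)): x_1 ≥ 3 gives C(10,3) = 120; x_2 ≥ 5 gives C(8,3) = 56; x_3 ≥ 4 gives C(9,3) = 84; x_4 ≥ 6 gives C(7,3) = 35. Together 295.
Add back pairs where two caps are both exceeded: 10 + 20 + 4 + 4 + 0 + 1 = 39.
By inclusion–exclusion the count is 286 − 295 + 39 = 30.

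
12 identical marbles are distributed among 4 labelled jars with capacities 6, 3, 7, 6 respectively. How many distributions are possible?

By stars and bars, unrestricted non-negative solutions to x_1+…+x_4 = 12 number C(12+3,3) = 455.
Subtract solutions that violate a single cap (substitute x_i' = x_i − (cap_i+1)): x_1 ≥ 7 gives C(8,3) = 56; x_2 ≥ 4 gives C(11,3) = 165; x_3 ≥ 8 gives C(7,3) = 35; x_4 ≥ 7 gives C(8,3) = 56. Together 312.
Add back pairs where two caps are both exceeded: 4 + 0 + 0 + 1 + 4 + 0 = 9.
By inclusion–exclusion the count is 455 − 312 + 9 = 152.

152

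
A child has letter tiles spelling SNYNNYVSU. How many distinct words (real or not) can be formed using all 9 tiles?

Letter multiplicities in SNYNNYVSU: N×3, S×2, U×1, V×1, Y×2.
The number of distinct arrangements is 9!/(3!·2!·2!) = 362880/24 = 15120.

15120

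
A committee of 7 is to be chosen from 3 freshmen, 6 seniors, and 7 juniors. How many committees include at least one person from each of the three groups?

With no constraint there are C(16,7) = 11440 possible selections.
Selections missing a whole group: no freshmen → C(13,7) = 1716; no seniors → C(10,7) = 120; no juniors → C(9,7) = 36.
Add back selections omitting two groups (i.e. drawn from a single group): C(3,7) + C(6,7) + C(7,7) = 1.
By inclusion–exclusion: 11440 − 1872 + 1 = 9569.

9569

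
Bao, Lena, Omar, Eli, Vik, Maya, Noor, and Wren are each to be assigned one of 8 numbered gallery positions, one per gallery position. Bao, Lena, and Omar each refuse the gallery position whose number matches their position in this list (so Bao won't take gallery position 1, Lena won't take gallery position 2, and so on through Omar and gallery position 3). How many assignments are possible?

Let Aᵢ (for i ∈ {1, 2, 3}) be the placements that put person i in their forbidden gallery position. Any j of these fix j positions, leaving (8−j)! ways to fill the rest, and there are C(3,j) ways to pick which j.
By inclusion–exclusion, the number of valid placements is Σ_{j=0}^{3} (−1)^j C(3,j)·(8−j)!.
Computing: 40320 − 15120 + 2160 − 120 = 27240.

27240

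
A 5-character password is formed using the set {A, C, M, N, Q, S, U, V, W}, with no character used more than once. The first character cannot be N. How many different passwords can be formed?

13440

The first character has 9−1 = 8 choices (anything except N).
The remaining 4 characters are filled from the other 8 symbols without repetition: 8 × 7 × 6 × 5 = 1680.
Total: 8 × 1680 = 13440.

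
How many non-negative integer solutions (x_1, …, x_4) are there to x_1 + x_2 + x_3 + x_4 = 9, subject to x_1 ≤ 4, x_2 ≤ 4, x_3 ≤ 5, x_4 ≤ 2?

Ignoring the caps, the number of non-negative solutions to x_1+…+x_4 = 9 is C(12,3) = 220.
Subtract solutions that violate a single cap (substitute x_i' = x_i − (cap_i+1)): x_1 ≥ 5 gives C(7,3) = 35; x_2 ≥ 5 gives C(7,3) = 35; x_3 ≥ 6 gives C(6,3) = 20; x_4 ≥ 3 gives C(9,3) = 84. Together 174.
Add back pairs where two caps are both exceeded: 0 + 0 + 4 + 0 + 4 + 1 = 9.
By inclusion–exclusion the count is 220 − 174 + 9 = 55.

55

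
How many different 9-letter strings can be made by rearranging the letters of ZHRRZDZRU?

Letter multiplicities in ZHRRZDZRU: D×1, H×1, R×3, U×1, Z×3.
Dividing 9! = 362880 by 3!·3! = 36 for the repeated letters gives 10080.

10080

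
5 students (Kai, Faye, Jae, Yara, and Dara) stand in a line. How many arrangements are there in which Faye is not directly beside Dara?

72

There are 5! = 120 arrangements in all. If Faye and Dara are adjacent, merging them into one block gives 2·(4)! = 48 arrangements.
So 120 − 48 = 72 arrangements keep them apart.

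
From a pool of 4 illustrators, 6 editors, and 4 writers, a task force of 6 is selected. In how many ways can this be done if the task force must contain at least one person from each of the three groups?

2556

With no constraint there are C(14,6) = 3003 possible selections.
Selections missing a whole group: no illustrators → C(10,6) = 210; no editors → C(8,6) = 28; no writers → C(10,6) = 210.
Add back selections omitting two groups (i.e. drawn from a single group): C(4,6) + C(6,6) + C(4,6) = 1.
By inclusion–exclusion: 3003 − 448 + 1 = 2556.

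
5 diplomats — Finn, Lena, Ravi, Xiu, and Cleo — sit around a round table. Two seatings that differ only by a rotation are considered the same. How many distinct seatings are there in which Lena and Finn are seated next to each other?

Glue Lena and Finn into a block (2 internal orders). Seating 4 units around a circle gives (3)! arrangements.
So 2 × (3)! = 2 × 6 = 12.

12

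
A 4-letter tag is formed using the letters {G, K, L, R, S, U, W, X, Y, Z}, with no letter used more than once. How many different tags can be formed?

5040

With no repetition, fill the 4 letters in order: 10 choices, then 9, down to 7.
That product is 10 × 9 × 8 × 7 = 5040.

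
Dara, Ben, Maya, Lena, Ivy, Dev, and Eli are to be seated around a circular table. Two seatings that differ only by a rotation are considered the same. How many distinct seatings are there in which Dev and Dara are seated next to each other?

Glue Dev and Dara into a block (2 internal orders). Seating 6 units around a circle gives (5)! arrangements.
So 2 × (5)! = 2 × 120 = 240.

240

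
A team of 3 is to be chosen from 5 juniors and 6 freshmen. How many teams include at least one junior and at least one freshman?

135

With no constraint there are C(11,3) = 165 possible selections.
Subtract selections that omit an entire group: no juniors → C(6,3) = 20; no freshmen → C(5,3) = 10.
Both groups omitted at once is impossible, so 165 − 30 = 135.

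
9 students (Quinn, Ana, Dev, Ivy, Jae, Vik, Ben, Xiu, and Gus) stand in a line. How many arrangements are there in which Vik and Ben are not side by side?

282240

There are 9! = 362880 arrangements in all. If Vik and Ben are adjacent, merging them into one block gives 2·(8)! = 80640 arrangements.
So 362880 − 80640 = 282240 arrangements keep them apart.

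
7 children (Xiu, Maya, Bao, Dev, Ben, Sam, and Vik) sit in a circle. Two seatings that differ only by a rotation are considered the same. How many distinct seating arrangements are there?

Around a circle, 7 distinct people have 7!/7 = (6)! = 720 rotationally distinct seatings.

720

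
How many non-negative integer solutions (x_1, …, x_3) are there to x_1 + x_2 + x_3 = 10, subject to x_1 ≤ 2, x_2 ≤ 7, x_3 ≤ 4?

Without the upper bounds there are C(12,2) = 66 ways to split 10 among 3 variables.
Subtract solutions that violate a single cap (substitute x_i' = x_i − (cap_i+1)): x_1 ≥ 3 gives C(9,2) = 36; x_2 ≥ 8 gives C(4,2) = 6; x_3 ≥ 5 gives C(7,2) = 21. Together 63.
Add back pairs where two caps are both exceeded: 0 + 6 + 0 = 6.
By inclusion–exclusion the count is 66 − 63 + 6 = 9.

9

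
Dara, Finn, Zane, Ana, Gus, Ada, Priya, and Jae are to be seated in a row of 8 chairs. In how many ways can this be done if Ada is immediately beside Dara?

Treat {Ada, Dara} as a single unit. There are 7 units to order, and the pair itself can be ordered 2 ways.
So the count is 2·(7)! = 10080.

10080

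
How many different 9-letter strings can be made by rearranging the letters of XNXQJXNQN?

XNXQJXNQN has 9 letters with N appearing 3 times, Q appearing twice, and X appearing 3 times.
The number of distinct arrangements is 9!/(3!·3!·2!) = 362880/72 = 5040.

5040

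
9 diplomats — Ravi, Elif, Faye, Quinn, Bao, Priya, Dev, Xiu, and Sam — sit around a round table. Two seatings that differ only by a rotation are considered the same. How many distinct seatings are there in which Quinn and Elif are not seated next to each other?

30240

Without the restriction there are (8)! = 40320 seatings.
Those with Quinn next to Elif: fuse the pair into one unit and seat 8 units around a circle — 2·(7)! = 10080.
Subtracting, 40320 − 10080 = 30240.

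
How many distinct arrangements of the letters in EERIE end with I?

4

With the last slot taken by I, it remains to arrange the other 4 letters (EERE).
Those 4 letters have E appearing 3 times, giving (4)!/(3!) = 4.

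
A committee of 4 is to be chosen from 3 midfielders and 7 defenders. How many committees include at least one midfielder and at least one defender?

175

Total 4-person selections from all 10: C(10,4) = 210.
Selections missing a whole group: no midfielders → C(7,4) = 35; no defenders → C(3,4) = 0.
Both groups omitted at once is impossible, so 210 − 35 = 175.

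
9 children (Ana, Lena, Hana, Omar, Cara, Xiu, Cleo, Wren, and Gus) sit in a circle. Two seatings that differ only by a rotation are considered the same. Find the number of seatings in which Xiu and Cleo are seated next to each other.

Glue Xiu and Cleo into a block (2 internal orders). Seating 8 units around a circle gives (7)! arrangements.
So 2 × (7)! = 2 × 5040 = 10080.

10080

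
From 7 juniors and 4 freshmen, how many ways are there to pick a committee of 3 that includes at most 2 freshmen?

Split by how many freshmen are chosen (0 through 2).
Sum: C(4,0)·C(7,3) + C(4,1)·C(7,2) + C(4,2)·C(7,1) = 35 + 84 + 42 = 161.

161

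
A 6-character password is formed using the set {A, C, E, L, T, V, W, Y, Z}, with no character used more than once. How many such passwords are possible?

60480

This is a permutation of 6 out of 9: P(9,6) = 9!/3!.
That product is 9 × 8 × 7 × 6 × 5 × 4 = 60480.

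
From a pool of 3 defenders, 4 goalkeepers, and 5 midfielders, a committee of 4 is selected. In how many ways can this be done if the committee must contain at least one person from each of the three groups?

With no constraint there are C(12,4) = 495 possible selections.
Selections missing a whole group: no defenders → C(9,4) = 126; no goalkeepers → C(8,4) = 70; no midfielders → C(7,4) = 35.
Add back selections omitting two groups (i.e. drawn from a single group): C(3,4) + C(4,4) + C(5,4) = 6.
By inclusion–exclusion: 495 − 231 + 6 = 270.

270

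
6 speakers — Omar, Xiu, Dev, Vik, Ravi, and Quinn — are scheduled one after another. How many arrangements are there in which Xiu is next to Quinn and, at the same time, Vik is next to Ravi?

96

Treat {Xiu,Quinn} as one block (2 orders) and {Vik,Ravi} as another (2 orders).
That leaves 4 units to arrange: 2 × 2 × 4! = 4 × 24 = 96.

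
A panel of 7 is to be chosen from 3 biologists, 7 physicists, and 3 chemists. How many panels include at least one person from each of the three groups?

Unrestricted: C(13,7) = 1716 ways to pick any 7 of the 13.
Selections missing a whole group: no biologists → C(10,7) = 120; no physicists → C(6,7) = 0; no chemists → C(10,7) = 120.
Add back selections omitting two groups (i.e. drawn from a single group): C(3,7) + C(7,7) + C(3,7) = 1.
By inclusion–exclusion: 1716 − 240 + 1 = 1477.

1477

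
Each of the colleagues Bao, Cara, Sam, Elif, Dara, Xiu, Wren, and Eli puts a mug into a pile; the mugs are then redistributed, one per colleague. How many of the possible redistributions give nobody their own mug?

Count assignments avoiding every fixed point. For any j of the 8 colleagues fixed to their own mug, the other 8−j can be arranged in (8−j)! ways.
By inclusion–exclusion this is Σ_{j=0}^{8} (−1)^j C(8,j)·(8−j)!.
Computing: 40320 − 40320 + 20160 − 6720 + 1680 − 336 + 56 − 8 + 1 = 14833.

14833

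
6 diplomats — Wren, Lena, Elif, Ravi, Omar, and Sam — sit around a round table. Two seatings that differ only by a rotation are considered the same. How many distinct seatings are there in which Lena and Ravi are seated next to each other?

Treat {Lena, Ravi} as one unit (2 internal orders) and seat the resulting 5 units around the table: (4)! circular arrangements.
So 2 × (4)! = 2 × 24 = 48.

48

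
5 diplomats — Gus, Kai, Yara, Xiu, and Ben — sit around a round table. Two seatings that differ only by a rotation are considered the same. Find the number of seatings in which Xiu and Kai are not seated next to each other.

12

All circular seatings of 5 people number (4)! = 24.
Seatings with Xiu beside Kai: treat them as a block with 2 internal orders, giving 2 × (3)! = 12.
Subtracting, 24 − 12 = 12.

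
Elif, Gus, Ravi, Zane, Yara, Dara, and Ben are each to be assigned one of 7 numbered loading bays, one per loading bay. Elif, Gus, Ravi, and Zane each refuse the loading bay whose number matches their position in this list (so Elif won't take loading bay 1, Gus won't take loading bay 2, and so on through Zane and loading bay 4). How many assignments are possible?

Let Aᵢ (for 1 ≤ i ≤ 4) be the placements that put person i in their forbidden loading bay. Any j of these fix j positions, leaving (7−j)! ways to fill the rest, and there are C(4,j) ways to pick which j.
By inclusion–exclusion, the number of valid placements is Σ_{j=0}^{4} (−1)^j C(4,j)·(7−j)!.
Computing: 5040 − 2880 + 720 − 96 + 6 = 2790.

2790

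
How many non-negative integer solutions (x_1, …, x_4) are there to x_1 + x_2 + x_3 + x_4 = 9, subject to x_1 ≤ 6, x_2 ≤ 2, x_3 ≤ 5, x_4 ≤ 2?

44

Without the upper bounds there are C(12,3) = 220 ways to split 9 among 4 variables.
Subtract solutions that violate a single cap (substitute x_i' = x_i − (cap_i+1)): x_1 ≥ 7 gives C(5,3) = 10; x_2 ≥ 3 gives C(9,3) = 84; x_3 ≥ 6 gives C(6,3) = 20; x_4 ≥ 3 gives C(9,3) = 84. Together 198.
Add back pairs where two caps are both exceeded: 0 + 0 + 0 + 1 + 20 + 1 = 22.
By inclusion–exclusion the count is 220 − 198 + 22 = 44.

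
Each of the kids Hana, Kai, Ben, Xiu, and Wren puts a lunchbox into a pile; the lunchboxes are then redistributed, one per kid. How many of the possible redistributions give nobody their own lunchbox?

This is the derangement count D_5: permutations of 5 items with no fixed point.
By inclusion–exclusion this is Σ_{j=0}^{5} (−1)^j C(5,j)·(5−j)!.
Computing: 120 − 120 + 60 − 20 + 5 − 1 = 44.

44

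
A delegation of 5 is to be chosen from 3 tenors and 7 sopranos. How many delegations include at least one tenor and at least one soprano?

231

With no constraint there are C(10,5) = 252 possible selections.
Subtract selections that omit an entire group: no tenors → C(7,5) = 21; no sopranos → C(3,5) = 0.
Both groups omitted at once is impossible, so 252 − 21 = 231.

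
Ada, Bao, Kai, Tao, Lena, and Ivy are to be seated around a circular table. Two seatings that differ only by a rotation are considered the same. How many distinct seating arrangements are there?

Around a circle, 6 distinct people have 6!/6 = (5)! = 120 rotationally distinct seatings.

120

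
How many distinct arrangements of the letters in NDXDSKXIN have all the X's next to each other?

Treat the 2 copies of X as a single block. The multiset to arrange is then {XX, D, D, I, K, N, N, S}, 8 items in all.
That gives (8)!/(2!·2!) = 10080 arrangements.

10080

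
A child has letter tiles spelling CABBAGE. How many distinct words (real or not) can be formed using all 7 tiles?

1260

Letter multiplicities in CABBAGE: A×2, B×2, C×1, E×1, G×1.
Dividing 7! = 5040 by 2!·2! = 4 for the repeated letters gives 1260.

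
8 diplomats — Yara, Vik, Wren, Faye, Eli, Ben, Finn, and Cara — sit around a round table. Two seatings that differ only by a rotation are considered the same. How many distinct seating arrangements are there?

Fix one person's seat to break rotational symmetry; the remaining 7 people can be arranged in (7)! = 5040 ways.

5040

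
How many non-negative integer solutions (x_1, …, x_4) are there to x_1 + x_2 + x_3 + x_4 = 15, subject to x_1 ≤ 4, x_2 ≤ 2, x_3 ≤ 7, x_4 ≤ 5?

19

By stars and bars, unrestricted non-negative solutions to x_1+…+x_4 = 15 number C(15+3,3) = 816.
Subtract solutions that violate a single cap (substitute x_i' = x_i − (cap_i+1)): x_1 ≥ 5 gives C(13,3) = 286; x_2 ≥ 3 gives C(15,3) = 455; x_3 ≥ 8 gives C(10,3) = 120; x_4 ≥ 6 gives C(12,3) = 220. Together 1081.
Add back pairs where two caps are both exceeded: 120 + 10 + 35 + 35 + 84 + 4 = 288.
Subtract triples: 0 + 4 + 0 + 0 = 4.
By inclusion–exclusion the count is 816 − 1081 + 288 − 4 = 19.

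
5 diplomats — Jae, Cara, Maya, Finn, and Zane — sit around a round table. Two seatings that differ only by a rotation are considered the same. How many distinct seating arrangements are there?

24

Seat Jae anywhere (absorbing the rotational symmetry), then permute the other 4: (4)! = 24.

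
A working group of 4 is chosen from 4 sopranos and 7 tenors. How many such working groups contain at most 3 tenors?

Split by how many tenors are chosen (0 through 3).
Sum: C(7,0)·C(4,4) + C(7,1)·C(4,3) + C(7,2)·C(4,2) + C(7,3)·C(4,1) = 1 + 28 + 126 + 140 = 295.

295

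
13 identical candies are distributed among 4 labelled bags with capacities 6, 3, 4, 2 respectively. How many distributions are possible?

By stars and bars, unrestricted non-negative solutions to x_1+…+x_4 = 13 number C(13+3,3) = 560.
Subtract solutions that violate a single cap (substitute x_i' = x_i − (cap_i+1)): x_1 ≥ 7 gives C(9,3) = 84; x_2 ≥ 4 gives C(12,3) = 220; x_3 ≥ 5 gives C(11,3) = 165; x_4 ≥ 3 gives C(13,3) = 286. Together 755.
Add back pairs where two caps are both exceeded: 10 + 4 + 20 + 35 + 84 + 56 = 209.
Subtract triples: 0 + 0 + 0 + 4 = 4.
By inclusion–exclusion the count is 560 − 755 + 209 − 4 = 10.

10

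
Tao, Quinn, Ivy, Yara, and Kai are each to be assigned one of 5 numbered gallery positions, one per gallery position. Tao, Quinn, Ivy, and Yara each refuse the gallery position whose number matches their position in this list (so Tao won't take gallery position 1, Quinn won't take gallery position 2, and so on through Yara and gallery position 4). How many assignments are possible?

Let Aᵢ (for 1 ≤ i ≤ 4) be the placements that put person i in their forbidden gallery position. Any j of these fix j positions, leaving (5−j)! ways to fill the rest, and there are C(4,j) ways to pick which j.
By inclusion–exclusion, the number of valid placements is Σ_{j=0}^{4} (−1)^j C(4,j)·(5−j)!.
Computing: 120 − 96 + 36 − 8 + 1 = 53.

53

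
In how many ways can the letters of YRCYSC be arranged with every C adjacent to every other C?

60

Treat the 2 copies of C as a single block. The multiset to arrange is then {CC, R, S, Y, Y}, 5 items in all.
That gives (5)!/(2!) = 60 arrangements.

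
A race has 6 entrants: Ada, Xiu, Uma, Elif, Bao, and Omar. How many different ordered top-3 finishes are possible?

There are 6 choices for 1st place, 5 for 2nd, and 4 for 3rd.
That gives 6 × 5 × 4 = 120.

120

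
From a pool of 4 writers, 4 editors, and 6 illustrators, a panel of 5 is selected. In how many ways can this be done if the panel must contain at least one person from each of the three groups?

1448

Total 5-person selections from all 14: C(14,5) = 2002.
Selections missing a whole group: no writers → C(10,5) = 252; no editors → C(10,5) = 252; no illustrators → C(8,5) = 56.
Add back selections omitting two groups (i.e. drawn from a single group): C(4,5) + C(4,5) + C(6,5) = 6.
By inclusion–exclusion: 2002 − 560 + 6 = 1448.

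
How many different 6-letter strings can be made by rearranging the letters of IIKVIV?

The 6 letters of IIKVIV have repeats: I appearing 3 times and V appearing twice.
The number of distinct arrangements is 6!/(3!·2!) = 720/12 = 60.

60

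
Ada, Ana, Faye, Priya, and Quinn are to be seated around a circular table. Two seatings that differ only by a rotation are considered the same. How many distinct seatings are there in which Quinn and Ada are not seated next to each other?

12

Without the restriction there are (4)! = 24 seatings.
Seatings with Quinn beside Ada: treat them as a block with 2 internal orders, giving 2 × (3)! = 12.
Subtracting, 24 − 12 = 12.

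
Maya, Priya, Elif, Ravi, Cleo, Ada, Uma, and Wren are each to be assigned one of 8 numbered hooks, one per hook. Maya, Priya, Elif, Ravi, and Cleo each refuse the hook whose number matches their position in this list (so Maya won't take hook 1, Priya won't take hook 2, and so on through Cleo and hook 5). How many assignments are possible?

21234

Let Aᵢ (for 1 ≤ i ≤ 5) be the placements that put person i in their forbidden hook. Any j of these fix j positions, leaving (8−j)! ways to fill the rest, and there are C(5,j) ways to pick which j.
By inclusion–exclusion, the number of valid placements is Σ_{j=0}^{5} (−1)^j C(5,j)·(8−j)!.
Computing: 40320 − 25200 + 7200 − 1200 + 120 − 6 = 21234.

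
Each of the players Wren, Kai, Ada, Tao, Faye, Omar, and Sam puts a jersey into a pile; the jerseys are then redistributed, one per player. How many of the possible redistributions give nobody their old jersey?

1854

Count assignments avoiding every fixed point. For any j of the 7 players fixed to their old jersey, the other 7−j can be arranged in (7−j)! ways.
By inclusion–exclusion this is Σ_{j=0}^{7} (−1)^j C(7,j)·(7−j)!.
Computing: 5040 − 5040 + 2520 − 840 + 210 − 42 + 7 − 1 = 1854.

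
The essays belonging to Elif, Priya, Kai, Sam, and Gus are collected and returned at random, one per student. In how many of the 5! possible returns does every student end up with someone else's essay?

Count assignments avoiding every fixed point. For any j of the 5 students fixed to their own essay, the other 5−j can be arranged in (5−j)! ways.
By inclusion–exclusion this is Σ_{j=0}^{5} (−1)^j C(5,j)·(5−j)!.
Computing: 120 − 120 + 60 − 20 + 5 − 1 = 44.

44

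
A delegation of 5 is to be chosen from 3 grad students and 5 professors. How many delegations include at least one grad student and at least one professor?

55

Unrestricted: C(8,5) = 56 ways to pick any 5 of the 8.
Selections missing a whole group: no grad students → C(5,5) = 1; no professors → C(3,5) = 0.
Both groups omitted at once is impossible, so 56 − 1 = 55.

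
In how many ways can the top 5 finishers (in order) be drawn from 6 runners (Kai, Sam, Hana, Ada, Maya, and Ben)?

There are 6 choices for 1st place, 5 for 2nd, and so on down to 2 for position 5.
That gives 6 × 5 × 4 × 3 × 2 = 720.

720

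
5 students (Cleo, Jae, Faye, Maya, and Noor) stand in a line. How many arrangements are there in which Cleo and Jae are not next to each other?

There are 5! = 120 arrangements in all. If Cleo and Jae are adjacent, merging them into one block gives 2·(4)! = 48 arrangements.
So 120 − 48 = 72 arrangements keep them apart.

72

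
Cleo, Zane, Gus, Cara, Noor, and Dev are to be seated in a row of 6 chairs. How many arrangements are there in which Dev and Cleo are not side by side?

480

Of the 6! = 720 arrangements, those with Dev and Cleo adjacent number 2 × 5! = 240 (treat the pair as a block with 2 internal orders).
So 720 − 240 = 480 arrangements keep them apart.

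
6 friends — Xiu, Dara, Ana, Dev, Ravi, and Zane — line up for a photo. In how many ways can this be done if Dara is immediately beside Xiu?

240

Treat {Dara, Xiu} as a single unit. There are 5 units to order, and the pair itself can be ordered 2 ways.
So the count is 2·(5)! = 240.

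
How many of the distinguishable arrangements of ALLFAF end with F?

With the last slot taken by F, it remains to arrange the other 5 letters (ALLAF).
Those 5 letters have A appearing twice and L appearing twice, giving (5)!/(2!·2!) = 30.

30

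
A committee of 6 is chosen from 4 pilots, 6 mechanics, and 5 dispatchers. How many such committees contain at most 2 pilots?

4290

Split by how many pilots are chosen (0 through 2).
Sum: C(4,0)·C(11,6) + C(4,1)·C(11,5) + C(4,2)·C(11,4) = 462 + 1848 + 1980 = 4290.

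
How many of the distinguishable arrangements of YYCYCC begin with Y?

With the first slot taken by Y, it remains to arrange the other 5 letters (YCYCC).
Those 5 letters have C appearing 3 times and Y appearing twice, giving (5)!/(3!·2!) = 10.

10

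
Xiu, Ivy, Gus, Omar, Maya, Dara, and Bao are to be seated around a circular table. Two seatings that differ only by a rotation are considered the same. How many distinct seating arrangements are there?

720

Seat Xiu anywhere (absorbing the rotational symmetry), then permute the other 6: (6)! = 720.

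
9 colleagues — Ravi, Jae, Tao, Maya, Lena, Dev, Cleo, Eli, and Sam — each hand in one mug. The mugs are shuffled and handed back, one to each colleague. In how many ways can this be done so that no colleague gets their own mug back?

Let Aᵢ be the assignments in which colleague i gets their own mug. We want the size of the complement of A₁∪…∪A_9.
By inclusion–exclusion this is Σ_{j=0}^{9} (−1)^j C(9,j)·(9−j)!.
Computing: 362880 − 362880 + 181440 − 60480 + 15120 − 3024 + 504 − 72 + 9 − 1 = 133496.

133496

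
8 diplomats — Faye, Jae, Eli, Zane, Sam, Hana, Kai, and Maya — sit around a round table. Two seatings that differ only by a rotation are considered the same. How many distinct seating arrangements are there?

Seat Faye anywhere (absorbing the rotational symmetry), then permute the other 7: (7)! = 5040.

5040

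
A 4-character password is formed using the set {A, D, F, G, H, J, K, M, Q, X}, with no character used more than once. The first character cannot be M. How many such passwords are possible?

The first character has 10−1 = 9 choices (anything except M).
The remaining 3 characters are filled from the other 9 symbols without repetition: 9 × 8 × 7 = 504.
Total: 9 × 504 = 4536.

4536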